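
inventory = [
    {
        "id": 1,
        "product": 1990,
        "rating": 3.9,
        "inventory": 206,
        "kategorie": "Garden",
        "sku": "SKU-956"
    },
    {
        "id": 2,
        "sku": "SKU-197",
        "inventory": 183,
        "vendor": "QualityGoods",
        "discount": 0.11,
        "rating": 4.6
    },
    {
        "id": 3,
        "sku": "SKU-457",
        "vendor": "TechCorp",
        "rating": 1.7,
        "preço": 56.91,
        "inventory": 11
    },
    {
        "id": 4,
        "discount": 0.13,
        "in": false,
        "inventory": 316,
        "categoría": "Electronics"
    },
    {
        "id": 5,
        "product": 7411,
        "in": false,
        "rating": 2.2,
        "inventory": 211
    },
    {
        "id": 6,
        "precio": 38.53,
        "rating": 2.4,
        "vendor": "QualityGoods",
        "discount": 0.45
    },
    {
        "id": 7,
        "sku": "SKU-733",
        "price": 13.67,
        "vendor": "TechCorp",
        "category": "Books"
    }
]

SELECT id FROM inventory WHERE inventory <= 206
[1, 2, 3]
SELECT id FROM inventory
[1, 2, 3, 4, 5, 6, 7]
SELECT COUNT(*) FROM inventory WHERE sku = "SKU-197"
1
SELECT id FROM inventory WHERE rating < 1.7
[]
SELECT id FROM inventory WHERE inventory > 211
[4]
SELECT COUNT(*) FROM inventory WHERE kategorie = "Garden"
1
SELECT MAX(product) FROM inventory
7411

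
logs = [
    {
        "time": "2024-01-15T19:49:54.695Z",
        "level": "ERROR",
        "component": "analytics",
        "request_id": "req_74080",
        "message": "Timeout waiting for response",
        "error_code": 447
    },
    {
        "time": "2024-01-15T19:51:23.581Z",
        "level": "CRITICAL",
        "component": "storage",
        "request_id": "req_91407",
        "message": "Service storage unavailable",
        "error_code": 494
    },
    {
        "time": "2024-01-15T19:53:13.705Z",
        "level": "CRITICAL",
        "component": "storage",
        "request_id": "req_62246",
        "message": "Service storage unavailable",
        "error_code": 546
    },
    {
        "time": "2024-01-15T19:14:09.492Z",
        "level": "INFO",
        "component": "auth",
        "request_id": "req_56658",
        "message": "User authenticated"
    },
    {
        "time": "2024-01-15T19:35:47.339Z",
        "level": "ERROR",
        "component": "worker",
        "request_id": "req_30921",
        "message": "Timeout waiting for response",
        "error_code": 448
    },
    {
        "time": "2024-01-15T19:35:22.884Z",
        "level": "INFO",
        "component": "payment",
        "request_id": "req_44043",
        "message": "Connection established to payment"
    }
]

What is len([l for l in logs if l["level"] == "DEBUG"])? 0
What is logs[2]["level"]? "CRITICAL"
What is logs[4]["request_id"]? "req_30921"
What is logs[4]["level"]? "ERROR"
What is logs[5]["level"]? "INFO"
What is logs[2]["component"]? "storage"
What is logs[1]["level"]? "CRITICAL"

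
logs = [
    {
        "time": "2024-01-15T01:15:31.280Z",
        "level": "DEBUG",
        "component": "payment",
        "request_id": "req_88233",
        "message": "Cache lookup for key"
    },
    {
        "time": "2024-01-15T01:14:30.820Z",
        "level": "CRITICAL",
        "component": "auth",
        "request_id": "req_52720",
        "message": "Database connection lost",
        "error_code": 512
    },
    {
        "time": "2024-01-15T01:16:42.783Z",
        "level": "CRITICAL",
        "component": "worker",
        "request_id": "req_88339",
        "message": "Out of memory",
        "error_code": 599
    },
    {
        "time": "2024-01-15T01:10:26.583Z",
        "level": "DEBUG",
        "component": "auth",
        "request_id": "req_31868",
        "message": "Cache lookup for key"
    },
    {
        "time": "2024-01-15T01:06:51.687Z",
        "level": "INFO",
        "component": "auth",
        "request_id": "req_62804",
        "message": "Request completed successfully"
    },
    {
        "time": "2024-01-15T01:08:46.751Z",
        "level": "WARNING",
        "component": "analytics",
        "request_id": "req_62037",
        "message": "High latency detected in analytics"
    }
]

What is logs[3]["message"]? "Cache lookup for key"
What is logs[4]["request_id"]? "req_62804"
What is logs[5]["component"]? "analytics"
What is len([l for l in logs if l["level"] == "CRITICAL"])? 2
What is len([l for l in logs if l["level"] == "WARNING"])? 1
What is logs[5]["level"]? "WARNING"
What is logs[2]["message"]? "Out of memory"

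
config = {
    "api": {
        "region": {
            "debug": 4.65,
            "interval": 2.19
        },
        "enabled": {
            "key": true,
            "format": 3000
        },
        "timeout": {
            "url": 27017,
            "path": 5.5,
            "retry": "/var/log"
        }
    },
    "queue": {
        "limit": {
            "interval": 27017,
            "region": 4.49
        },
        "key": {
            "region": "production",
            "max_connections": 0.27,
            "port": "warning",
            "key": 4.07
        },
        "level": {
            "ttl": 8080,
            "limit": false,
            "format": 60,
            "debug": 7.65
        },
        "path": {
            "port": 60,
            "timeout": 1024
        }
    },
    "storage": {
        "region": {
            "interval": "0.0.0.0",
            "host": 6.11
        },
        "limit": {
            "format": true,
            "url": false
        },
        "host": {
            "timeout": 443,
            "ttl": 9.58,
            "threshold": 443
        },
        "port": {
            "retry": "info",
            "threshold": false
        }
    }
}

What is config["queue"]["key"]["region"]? "production"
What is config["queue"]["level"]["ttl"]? 8080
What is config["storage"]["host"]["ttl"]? 9.58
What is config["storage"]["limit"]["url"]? False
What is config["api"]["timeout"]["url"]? 27017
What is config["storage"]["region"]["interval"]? "0.0.0.0"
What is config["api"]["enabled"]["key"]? True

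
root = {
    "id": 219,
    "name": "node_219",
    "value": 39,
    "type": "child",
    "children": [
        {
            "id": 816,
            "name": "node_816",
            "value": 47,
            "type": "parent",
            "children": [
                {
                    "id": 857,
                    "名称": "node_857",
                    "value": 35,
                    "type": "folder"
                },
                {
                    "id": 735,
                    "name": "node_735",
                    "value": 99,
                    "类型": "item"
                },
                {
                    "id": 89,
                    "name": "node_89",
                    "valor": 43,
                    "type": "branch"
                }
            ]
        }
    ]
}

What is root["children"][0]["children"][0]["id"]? 857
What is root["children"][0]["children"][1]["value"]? 99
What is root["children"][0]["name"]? "node_816"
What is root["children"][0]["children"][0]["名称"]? "node_857"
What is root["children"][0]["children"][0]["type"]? "folder"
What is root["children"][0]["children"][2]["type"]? "branch"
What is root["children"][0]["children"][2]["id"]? 89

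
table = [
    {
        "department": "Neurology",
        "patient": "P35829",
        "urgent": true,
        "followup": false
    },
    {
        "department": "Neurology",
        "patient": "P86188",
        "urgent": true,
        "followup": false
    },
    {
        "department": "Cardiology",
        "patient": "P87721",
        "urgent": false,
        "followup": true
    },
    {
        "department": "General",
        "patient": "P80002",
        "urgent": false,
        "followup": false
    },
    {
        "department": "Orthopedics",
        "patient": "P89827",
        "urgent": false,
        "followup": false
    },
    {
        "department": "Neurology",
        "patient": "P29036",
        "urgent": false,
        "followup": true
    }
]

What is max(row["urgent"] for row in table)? True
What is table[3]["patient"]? "P80002"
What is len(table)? 6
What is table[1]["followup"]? False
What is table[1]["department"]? "Neurology"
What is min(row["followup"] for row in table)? False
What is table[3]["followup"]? False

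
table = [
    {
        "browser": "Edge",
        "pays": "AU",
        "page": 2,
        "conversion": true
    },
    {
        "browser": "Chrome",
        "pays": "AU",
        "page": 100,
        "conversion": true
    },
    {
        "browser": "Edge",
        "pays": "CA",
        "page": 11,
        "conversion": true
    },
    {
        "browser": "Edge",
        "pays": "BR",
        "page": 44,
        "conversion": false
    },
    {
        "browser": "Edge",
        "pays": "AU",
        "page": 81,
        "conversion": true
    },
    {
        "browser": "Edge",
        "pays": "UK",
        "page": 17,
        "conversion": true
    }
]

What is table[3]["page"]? 44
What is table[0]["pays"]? "AU"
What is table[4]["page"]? 81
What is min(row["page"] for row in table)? 2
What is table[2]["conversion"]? True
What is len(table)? 6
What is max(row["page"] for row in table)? 100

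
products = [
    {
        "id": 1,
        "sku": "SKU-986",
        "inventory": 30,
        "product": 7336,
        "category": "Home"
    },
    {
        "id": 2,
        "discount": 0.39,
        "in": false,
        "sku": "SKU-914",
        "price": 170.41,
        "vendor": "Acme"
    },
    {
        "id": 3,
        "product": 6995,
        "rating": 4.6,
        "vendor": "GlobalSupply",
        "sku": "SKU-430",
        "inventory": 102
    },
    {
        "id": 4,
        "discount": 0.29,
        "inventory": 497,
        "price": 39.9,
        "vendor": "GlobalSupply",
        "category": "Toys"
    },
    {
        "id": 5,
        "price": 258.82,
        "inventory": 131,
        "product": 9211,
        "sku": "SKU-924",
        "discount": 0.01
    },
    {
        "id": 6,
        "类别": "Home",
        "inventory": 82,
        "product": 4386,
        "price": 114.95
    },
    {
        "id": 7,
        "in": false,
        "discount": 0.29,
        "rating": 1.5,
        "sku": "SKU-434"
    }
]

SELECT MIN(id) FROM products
1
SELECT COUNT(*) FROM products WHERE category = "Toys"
1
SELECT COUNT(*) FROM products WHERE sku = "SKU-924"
1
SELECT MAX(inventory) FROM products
497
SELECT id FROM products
[1, 2, 3, 4, 5, 6, 7]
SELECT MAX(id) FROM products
7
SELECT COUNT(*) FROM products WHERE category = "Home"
1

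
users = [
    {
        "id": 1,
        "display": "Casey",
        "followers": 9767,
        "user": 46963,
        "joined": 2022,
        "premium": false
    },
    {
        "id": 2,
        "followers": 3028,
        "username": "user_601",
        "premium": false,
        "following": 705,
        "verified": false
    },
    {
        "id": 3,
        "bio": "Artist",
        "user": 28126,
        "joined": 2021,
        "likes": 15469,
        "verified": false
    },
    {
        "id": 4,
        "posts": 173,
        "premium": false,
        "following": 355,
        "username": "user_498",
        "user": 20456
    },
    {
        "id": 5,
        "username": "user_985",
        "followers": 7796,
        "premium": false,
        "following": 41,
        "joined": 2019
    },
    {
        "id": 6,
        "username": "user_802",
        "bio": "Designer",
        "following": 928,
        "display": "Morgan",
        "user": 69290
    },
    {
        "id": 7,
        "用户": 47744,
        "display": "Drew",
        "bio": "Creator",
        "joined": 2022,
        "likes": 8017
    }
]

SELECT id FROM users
[1, 2, 3, 4, 5, 6, 7]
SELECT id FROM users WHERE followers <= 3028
[2]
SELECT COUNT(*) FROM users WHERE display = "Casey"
1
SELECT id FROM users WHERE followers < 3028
[]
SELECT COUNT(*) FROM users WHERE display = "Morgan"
1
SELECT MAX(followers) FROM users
9767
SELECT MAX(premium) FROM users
False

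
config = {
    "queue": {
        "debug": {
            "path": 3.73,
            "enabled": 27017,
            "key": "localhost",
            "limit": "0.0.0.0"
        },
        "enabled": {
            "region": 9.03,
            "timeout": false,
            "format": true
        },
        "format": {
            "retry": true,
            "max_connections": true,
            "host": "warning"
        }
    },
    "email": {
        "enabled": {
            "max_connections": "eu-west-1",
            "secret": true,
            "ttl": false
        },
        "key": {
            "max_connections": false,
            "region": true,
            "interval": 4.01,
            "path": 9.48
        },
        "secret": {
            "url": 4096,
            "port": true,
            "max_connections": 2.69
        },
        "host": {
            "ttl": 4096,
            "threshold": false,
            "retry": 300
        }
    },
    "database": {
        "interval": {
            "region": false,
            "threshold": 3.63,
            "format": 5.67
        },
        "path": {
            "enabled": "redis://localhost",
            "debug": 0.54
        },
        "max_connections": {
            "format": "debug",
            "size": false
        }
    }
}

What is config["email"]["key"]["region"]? True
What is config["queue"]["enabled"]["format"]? True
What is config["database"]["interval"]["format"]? 5.67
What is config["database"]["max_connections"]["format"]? "debug"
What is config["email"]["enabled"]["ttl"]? False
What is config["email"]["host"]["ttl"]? 4096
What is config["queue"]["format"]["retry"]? True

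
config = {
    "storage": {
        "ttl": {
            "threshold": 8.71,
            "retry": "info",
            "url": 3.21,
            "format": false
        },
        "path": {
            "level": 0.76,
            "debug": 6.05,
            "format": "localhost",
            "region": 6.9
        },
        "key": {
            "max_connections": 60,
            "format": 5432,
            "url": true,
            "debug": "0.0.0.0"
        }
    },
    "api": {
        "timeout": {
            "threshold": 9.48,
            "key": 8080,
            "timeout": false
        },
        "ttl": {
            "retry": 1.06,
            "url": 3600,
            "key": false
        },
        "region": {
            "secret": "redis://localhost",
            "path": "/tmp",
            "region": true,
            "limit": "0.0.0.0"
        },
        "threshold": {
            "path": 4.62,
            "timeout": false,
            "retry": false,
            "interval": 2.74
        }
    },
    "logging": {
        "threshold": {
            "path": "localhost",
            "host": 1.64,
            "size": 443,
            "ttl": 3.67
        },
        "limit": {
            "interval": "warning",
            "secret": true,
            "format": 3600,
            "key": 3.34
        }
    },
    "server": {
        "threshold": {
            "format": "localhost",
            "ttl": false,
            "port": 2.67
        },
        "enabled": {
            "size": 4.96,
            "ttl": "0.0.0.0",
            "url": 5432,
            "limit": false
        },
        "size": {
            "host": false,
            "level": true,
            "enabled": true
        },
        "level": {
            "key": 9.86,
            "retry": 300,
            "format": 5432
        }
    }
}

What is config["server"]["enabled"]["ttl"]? "0.0.0.0"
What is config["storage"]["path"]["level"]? 0.76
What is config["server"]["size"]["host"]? False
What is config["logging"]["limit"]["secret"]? True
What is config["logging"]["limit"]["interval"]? "warning"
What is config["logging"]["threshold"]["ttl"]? 3.67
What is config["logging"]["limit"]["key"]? 3.34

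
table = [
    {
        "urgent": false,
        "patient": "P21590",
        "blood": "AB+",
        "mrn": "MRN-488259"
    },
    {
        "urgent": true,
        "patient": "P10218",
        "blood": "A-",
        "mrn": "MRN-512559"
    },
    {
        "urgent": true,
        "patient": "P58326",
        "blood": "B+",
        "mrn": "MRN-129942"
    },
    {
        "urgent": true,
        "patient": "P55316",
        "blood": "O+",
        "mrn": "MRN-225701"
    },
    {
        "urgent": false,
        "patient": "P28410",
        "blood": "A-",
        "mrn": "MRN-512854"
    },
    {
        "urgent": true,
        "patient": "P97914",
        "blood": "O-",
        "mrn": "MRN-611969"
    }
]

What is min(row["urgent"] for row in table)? False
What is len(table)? 6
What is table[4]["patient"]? "P28410"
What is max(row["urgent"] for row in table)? True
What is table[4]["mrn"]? "MRN-512854"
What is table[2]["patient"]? "P58326"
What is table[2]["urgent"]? True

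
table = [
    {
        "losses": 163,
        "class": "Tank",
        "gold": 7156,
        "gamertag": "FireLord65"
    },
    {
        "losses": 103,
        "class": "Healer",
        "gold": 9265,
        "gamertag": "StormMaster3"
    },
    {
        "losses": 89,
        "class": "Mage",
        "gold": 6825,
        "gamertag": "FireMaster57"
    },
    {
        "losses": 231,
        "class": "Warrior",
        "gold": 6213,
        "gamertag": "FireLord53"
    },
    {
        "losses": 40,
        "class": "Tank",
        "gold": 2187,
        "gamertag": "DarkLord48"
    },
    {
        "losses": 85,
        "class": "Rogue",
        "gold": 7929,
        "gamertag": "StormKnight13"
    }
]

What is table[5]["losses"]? 85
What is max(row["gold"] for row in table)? 9265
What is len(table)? 6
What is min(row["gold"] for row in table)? 2187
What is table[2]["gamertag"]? "FireMaster57"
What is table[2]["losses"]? 89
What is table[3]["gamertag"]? "FireLord53"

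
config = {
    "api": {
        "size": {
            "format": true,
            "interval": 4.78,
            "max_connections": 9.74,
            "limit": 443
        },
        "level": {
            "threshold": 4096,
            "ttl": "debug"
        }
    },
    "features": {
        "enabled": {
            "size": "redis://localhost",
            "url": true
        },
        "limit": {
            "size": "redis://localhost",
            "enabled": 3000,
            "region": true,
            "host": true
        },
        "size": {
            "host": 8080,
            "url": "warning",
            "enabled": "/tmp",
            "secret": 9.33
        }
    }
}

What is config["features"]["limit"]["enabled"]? 3000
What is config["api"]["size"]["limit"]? 443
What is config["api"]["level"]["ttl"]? "debug"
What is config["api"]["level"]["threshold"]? 4096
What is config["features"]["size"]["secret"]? 9.33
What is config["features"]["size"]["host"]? 8080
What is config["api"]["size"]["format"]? True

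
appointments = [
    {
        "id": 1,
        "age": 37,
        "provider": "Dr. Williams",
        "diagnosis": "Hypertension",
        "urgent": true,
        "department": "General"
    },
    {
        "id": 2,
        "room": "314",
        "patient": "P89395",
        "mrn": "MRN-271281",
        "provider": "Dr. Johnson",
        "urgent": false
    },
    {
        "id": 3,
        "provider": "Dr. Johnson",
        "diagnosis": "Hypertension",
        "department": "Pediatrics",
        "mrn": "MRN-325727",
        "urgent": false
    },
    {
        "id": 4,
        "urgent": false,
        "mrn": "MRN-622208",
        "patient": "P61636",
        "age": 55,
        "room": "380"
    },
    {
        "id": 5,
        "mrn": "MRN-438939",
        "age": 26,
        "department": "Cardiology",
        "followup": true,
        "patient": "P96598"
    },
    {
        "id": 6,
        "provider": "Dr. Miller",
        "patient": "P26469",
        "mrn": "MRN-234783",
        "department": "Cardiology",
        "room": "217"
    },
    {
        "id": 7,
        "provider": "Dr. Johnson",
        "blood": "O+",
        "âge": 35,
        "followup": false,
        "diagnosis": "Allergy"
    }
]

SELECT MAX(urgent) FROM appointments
True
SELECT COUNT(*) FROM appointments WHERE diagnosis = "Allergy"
1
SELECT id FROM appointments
[1, 2, 3, 4, 5, 6, 7]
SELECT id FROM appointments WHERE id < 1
[]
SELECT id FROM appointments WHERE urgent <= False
[2, 3, 4]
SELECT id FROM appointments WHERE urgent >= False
[1, 2, 3, 4]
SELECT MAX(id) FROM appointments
7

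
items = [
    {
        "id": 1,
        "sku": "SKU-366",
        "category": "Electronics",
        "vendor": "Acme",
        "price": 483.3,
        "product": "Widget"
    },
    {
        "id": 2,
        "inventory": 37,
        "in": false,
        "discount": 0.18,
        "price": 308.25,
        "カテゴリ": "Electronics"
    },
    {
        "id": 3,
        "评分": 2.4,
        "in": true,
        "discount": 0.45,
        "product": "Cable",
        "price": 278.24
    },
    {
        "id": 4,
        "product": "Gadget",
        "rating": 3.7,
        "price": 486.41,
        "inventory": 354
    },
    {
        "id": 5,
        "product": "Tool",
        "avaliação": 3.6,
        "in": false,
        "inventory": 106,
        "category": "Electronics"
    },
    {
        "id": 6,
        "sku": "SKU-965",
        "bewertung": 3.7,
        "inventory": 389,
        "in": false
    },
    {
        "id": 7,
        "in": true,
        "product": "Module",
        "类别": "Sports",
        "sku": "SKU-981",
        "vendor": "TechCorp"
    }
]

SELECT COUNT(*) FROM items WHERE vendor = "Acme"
1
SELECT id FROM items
[1, 2, 3, 4, 5, 6, 7]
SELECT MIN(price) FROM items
278.24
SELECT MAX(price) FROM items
486.41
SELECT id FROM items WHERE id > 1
[2, 3, 4, 5, 6, 7]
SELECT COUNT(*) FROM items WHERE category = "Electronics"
2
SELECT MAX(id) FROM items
7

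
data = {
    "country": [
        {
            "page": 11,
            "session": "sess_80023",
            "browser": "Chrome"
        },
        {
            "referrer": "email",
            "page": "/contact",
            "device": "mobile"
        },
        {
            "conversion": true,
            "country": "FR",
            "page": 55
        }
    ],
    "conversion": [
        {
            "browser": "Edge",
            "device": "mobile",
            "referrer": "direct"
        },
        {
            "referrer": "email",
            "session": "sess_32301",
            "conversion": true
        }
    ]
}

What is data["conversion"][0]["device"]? "mobile"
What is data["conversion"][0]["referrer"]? "direct"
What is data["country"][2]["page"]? 55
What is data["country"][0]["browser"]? "Chrome"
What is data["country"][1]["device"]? "mobile"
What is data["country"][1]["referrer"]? "email"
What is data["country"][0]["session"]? "sess_80023"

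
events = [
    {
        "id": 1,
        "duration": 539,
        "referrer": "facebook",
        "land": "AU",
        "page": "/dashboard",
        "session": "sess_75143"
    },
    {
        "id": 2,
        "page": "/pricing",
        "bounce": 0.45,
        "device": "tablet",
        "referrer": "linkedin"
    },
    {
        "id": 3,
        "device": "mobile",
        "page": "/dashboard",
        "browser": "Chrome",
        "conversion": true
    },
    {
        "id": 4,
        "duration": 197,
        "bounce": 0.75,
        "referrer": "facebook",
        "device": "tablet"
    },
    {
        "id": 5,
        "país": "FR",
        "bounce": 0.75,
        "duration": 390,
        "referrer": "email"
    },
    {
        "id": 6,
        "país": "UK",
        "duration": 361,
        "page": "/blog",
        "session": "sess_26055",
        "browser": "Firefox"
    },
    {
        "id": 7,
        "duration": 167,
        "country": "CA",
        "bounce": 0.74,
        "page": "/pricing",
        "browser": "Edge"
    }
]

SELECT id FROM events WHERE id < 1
[]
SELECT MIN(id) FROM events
1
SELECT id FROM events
[1, 2, 3, 4, 5, 6, 7]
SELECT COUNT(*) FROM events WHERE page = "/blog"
1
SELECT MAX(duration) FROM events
539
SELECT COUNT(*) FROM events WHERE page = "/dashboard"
2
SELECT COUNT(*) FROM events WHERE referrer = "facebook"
2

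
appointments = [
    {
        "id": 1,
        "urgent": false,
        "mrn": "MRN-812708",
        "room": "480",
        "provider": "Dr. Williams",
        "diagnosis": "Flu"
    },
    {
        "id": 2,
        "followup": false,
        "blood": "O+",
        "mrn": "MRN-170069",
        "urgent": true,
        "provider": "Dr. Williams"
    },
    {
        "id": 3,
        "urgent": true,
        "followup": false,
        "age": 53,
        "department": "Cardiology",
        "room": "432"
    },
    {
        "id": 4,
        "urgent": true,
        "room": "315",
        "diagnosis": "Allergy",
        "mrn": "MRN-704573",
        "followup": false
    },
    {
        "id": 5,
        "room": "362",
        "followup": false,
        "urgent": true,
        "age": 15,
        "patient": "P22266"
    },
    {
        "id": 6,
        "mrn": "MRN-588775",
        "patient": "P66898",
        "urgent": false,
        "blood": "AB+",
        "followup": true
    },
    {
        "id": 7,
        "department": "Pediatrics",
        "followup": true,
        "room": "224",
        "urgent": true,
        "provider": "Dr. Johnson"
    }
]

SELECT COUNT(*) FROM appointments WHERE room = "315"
1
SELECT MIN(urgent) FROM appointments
False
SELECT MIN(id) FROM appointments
1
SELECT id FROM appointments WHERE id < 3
[1, 2]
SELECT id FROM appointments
[1, 2, 3, 4, 5, 6, 7]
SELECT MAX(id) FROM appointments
7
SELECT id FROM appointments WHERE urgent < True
[1, 6]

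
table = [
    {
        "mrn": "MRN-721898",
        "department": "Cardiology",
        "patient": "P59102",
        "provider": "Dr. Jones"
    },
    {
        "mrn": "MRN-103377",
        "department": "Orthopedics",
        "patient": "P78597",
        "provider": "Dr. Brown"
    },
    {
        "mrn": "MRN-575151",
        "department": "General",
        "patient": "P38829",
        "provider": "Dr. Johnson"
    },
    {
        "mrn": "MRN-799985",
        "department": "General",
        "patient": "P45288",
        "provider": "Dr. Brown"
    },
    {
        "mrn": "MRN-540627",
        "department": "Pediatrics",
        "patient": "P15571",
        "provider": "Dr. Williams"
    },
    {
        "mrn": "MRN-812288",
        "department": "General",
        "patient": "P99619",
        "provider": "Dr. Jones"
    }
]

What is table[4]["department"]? "Pediatrics"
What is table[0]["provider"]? "Dr. Jones"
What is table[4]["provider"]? "Dr. Williams"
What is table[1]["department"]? "Orthopedics"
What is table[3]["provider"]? "Dr. Brown"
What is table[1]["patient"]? "P78597"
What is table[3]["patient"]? "P45288"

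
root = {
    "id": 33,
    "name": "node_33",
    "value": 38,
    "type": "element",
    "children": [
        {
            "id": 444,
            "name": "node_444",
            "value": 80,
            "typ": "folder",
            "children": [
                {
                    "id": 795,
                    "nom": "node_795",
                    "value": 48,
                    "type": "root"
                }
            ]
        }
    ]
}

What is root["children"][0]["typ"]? "folder"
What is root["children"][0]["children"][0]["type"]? "root"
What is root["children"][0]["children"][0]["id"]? 795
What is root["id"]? 33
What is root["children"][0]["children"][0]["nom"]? "node_795"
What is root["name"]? "node_33"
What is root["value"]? 38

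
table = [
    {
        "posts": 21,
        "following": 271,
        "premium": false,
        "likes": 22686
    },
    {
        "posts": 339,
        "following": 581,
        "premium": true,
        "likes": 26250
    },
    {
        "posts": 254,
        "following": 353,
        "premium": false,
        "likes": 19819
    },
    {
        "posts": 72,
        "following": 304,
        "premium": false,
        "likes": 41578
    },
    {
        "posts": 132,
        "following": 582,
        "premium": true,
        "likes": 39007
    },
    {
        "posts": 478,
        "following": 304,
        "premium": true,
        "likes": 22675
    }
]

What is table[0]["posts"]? 21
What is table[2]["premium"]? False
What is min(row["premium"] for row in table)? False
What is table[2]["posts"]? 254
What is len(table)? 6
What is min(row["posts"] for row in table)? 21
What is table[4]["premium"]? True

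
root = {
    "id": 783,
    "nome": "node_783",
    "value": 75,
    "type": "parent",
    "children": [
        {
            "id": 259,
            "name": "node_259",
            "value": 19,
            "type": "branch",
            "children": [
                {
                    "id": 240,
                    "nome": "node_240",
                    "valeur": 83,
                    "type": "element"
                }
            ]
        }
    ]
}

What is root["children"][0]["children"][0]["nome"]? "node_240"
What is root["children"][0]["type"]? "branch"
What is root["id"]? 783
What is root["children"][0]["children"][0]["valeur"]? 83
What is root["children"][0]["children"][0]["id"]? 240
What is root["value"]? 75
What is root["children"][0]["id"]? 259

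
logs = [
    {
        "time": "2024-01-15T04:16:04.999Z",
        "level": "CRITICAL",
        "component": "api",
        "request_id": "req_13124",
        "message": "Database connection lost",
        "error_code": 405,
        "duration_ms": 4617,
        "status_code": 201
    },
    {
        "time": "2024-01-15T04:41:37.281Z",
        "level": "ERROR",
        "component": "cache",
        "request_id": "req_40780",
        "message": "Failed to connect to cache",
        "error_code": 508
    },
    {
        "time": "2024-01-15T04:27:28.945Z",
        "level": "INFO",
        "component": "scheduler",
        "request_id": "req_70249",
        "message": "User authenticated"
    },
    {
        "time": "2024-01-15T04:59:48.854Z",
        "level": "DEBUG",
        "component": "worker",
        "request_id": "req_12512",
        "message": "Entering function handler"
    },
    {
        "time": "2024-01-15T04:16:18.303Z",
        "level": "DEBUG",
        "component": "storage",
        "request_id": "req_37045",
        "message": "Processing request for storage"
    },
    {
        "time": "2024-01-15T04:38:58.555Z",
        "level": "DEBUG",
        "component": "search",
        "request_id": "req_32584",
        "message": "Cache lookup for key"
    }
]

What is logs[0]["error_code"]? 405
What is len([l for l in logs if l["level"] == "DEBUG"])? 3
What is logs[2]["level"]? "INFO"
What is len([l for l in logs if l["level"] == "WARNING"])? 0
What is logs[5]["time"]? "2024-01-15T04:38:58.555Z"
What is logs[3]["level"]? "DEBUG"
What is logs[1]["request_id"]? "req_40780"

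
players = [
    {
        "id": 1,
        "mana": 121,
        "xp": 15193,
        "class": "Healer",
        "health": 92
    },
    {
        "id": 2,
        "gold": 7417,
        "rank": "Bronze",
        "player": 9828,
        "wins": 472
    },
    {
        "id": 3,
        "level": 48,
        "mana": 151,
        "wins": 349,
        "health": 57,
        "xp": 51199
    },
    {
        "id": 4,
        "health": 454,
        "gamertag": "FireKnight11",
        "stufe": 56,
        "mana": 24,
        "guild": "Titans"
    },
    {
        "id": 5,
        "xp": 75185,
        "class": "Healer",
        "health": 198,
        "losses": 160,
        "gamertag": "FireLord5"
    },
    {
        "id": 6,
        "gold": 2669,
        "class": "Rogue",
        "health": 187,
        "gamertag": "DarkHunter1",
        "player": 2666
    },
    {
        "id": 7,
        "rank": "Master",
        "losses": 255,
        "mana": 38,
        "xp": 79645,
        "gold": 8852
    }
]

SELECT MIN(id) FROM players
1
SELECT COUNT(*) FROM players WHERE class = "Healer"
2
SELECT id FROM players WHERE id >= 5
[5, 6, 7]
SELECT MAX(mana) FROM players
151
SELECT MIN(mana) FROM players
24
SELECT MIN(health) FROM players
57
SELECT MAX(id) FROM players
7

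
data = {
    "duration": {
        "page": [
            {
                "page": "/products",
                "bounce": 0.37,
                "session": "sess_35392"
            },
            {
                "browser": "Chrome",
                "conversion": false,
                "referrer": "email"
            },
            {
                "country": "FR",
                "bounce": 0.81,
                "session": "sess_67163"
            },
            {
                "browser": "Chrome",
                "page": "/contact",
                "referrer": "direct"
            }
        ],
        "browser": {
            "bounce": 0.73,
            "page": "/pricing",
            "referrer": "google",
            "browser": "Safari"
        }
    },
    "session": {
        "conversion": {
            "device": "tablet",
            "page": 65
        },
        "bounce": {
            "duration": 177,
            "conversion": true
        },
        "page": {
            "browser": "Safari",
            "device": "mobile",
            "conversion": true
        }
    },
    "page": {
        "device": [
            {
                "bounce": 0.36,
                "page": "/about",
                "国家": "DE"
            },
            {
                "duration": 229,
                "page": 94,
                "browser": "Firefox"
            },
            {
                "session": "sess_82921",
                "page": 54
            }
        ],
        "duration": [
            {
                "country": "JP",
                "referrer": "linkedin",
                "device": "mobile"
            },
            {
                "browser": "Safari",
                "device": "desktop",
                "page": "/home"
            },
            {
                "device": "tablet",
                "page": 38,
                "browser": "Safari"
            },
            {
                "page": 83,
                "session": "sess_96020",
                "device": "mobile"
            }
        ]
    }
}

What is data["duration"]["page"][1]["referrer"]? "email"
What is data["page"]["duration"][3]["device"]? "mobile"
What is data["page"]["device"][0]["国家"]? "DE"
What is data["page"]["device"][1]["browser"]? "Firefox"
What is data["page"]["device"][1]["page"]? 94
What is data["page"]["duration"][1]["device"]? "desktop"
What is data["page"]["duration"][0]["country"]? "JP"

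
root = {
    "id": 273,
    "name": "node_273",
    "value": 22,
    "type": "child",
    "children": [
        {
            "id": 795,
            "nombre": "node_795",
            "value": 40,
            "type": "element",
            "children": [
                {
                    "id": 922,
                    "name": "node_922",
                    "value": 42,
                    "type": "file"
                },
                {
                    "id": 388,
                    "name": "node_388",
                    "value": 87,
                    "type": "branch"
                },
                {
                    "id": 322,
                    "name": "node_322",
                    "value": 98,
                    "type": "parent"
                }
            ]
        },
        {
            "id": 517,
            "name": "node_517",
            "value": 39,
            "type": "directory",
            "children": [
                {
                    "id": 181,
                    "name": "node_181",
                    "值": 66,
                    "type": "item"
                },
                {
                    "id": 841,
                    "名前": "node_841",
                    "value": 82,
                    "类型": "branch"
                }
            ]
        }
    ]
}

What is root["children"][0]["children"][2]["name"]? "node_322"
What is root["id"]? 273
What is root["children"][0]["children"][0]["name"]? "node_922"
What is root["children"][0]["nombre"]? "node_795"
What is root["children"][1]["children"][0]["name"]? "node_181"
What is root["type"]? "child"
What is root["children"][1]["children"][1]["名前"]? "node_841"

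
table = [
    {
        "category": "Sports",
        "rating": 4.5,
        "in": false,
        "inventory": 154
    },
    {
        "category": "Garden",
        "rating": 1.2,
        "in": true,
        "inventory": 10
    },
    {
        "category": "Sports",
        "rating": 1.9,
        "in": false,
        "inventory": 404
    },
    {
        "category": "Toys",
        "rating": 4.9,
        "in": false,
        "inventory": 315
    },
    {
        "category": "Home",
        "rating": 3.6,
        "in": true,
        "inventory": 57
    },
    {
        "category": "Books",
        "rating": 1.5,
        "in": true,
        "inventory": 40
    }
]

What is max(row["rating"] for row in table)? 4.9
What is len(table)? 6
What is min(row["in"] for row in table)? False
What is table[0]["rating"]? 4.5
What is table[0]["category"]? "Sports"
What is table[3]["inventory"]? 315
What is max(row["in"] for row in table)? True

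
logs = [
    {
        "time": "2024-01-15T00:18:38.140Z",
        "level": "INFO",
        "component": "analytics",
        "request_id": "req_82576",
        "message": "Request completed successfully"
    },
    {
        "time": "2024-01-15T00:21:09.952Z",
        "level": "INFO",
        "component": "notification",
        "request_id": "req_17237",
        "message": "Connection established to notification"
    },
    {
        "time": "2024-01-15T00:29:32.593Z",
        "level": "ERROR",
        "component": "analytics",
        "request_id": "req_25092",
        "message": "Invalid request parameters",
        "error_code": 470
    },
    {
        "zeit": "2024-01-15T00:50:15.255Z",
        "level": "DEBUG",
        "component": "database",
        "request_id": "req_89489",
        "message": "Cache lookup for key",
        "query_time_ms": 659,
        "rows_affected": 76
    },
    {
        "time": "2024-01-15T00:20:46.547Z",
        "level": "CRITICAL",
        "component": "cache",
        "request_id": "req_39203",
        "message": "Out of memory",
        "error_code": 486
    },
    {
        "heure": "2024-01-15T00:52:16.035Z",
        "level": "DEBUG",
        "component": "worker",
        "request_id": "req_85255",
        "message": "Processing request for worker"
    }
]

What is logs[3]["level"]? "DEBUG"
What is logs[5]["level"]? "DEBUG"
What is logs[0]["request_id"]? "req_82576"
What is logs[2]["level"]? "ERROR"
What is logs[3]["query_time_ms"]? 659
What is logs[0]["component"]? "analytics"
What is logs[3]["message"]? "Cache lookup for key"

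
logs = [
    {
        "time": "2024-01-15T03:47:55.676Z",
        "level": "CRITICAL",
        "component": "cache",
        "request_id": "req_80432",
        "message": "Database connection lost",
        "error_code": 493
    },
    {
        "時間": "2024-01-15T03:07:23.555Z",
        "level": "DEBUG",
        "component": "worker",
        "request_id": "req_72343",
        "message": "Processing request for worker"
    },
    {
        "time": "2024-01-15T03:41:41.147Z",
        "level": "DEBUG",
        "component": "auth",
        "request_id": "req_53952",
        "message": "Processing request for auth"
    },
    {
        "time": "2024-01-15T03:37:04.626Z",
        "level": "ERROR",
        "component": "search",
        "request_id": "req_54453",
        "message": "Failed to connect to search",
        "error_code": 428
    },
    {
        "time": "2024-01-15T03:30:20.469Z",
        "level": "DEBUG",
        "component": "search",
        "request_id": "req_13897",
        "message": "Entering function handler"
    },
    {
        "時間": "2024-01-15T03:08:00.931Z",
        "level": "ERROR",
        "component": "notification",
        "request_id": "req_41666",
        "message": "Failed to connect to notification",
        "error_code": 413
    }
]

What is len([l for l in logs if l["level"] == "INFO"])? 0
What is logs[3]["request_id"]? "req_54453"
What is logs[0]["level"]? "CRITICAL"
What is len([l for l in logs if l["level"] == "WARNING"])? 0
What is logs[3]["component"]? "search"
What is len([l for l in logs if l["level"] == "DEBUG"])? 3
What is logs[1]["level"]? "DEBUG"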